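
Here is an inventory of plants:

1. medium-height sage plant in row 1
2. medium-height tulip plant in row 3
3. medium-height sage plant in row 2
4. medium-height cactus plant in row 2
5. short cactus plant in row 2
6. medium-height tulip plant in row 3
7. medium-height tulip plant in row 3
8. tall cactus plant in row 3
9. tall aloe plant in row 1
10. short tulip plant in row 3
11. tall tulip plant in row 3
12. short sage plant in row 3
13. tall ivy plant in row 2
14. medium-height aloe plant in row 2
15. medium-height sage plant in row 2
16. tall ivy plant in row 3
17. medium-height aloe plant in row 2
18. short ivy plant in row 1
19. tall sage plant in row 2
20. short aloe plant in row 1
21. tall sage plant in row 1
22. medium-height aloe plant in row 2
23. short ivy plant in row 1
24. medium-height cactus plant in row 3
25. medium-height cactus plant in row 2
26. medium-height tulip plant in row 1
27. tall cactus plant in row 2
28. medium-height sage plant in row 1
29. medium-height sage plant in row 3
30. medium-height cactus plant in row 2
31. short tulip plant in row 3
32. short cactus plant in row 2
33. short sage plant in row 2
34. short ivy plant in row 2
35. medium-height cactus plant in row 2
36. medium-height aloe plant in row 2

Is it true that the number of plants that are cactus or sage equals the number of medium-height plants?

True

plants that are cactus or sage: 18.
medium-height plants: 18.
The claim requires 18 = 18, which holds.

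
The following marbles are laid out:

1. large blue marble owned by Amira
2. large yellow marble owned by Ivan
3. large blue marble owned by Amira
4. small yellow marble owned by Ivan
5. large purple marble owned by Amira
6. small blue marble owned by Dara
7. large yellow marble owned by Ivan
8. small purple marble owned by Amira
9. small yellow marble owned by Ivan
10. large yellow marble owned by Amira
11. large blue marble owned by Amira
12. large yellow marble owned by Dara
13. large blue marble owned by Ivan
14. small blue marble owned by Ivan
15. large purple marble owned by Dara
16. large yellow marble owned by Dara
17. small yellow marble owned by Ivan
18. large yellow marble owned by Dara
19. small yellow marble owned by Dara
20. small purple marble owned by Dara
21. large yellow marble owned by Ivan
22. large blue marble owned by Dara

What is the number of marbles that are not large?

8

Total marbles: 22; with the excluded value: 14; remaining 22 − 14 = 8.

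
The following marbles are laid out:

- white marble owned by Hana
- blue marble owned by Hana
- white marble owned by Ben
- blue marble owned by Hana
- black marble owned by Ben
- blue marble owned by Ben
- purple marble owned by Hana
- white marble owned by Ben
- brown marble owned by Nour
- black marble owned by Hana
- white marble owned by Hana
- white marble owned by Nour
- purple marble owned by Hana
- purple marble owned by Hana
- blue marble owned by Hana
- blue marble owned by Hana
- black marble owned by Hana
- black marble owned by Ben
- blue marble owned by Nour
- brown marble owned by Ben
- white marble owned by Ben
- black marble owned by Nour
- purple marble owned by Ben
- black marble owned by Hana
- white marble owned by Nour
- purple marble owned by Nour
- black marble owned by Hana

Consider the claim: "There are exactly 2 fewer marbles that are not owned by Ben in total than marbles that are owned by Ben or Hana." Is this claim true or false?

marbles that are not owned by Ben: 19.
marbles owned by Ben or Hana: 21.
The claim requires 21 − 19 (= 2) to equal 2, which holds.

True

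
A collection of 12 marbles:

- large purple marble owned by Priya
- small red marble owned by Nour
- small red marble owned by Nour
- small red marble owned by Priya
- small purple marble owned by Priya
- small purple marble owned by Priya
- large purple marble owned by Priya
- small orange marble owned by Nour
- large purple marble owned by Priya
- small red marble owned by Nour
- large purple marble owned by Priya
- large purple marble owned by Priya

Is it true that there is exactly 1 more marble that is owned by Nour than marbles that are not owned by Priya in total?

False

Count of marbles owned by Nour: 4.
Count of marbles that are not owned by Priya: 4.
The claim requires 4 − 4 (= 0) to equal 1, which does not hold.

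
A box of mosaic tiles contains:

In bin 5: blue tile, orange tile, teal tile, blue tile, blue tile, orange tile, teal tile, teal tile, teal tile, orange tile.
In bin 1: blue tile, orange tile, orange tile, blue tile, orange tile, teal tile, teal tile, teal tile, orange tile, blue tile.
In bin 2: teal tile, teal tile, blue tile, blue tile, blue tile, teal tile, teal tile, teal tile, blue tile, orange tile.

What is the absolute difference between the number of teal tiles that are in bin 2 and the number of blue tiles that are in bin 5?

2

teal tiles in bin 2: 5. blue tiles in bin 5: 3.
|5 − 3| = 5 − 3 = 2.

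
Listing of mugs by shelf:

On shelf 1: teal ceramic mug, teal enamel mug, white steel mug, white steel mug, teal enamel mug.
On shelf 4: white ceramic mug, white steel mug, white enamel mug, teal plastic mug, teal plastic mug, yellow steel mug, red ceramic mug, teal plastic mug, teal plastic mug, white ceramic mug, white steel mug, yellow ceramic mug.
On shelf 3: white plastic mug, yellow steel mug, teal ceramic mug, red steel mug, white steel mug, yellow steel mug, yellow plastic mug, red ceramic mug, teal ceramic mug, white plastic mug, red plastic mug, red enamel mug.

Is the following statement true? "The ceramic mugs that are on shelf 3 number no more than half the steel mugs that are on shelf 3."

False

|ceramic mugs on shelf 3| = 3.
|steel mugs on shelf 3| = 4.
The claim requires 2 × 3 = 6 ≤ 4, which does not hold.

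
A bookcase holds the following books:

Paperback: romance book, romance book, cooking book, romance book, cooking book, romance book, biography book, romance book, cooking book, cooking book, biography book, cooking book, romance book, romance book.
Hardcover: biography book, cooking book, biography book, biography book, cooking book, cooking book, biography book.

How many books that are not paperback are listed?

Total books: 21; with the excluded value: 14; remaining 21 − 14 = 7.

7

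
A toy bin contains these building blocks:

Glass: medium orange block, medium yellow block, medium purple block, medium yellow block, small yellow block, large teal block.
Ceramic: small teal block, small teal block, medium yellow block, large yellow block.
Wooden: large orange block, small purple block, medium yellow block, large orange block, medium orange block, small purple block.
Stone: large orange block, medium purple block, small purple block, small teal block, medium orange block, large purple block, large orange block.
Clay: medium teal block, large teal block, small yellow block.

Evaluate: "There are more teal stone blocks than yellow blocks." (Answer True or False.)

False

There is 1 teal stone block.
There are 7 yellow blocks.
The claim requires 1 > 7, which does not hold.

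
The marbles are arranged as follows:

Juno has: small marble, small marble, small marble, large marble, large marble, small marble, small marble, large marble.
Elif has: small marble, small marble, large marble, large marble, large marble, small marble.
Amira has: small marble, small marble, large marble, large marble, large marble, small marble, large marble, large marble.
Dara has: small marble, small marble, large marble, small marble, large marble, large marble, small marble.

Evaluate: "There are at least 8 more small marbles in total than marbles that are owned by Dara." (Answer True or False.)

True

|small marbles| = 15.
|marbles owned by Dara| = 7.
The claim requires 15 − 7 = 8 ≥ 8, which holds.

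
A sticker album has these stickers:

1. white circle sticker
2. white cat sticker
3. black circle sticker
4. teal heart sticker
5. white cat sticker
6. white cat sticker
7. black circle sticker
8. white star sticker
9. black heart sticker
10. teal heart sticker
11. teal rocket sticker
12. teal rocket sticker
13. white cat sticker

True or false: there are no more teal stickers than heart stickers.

False

There are 4 teal stickers.
There are 3 heart stickers.
The claim requires 4 ≤ 3, which does not hold.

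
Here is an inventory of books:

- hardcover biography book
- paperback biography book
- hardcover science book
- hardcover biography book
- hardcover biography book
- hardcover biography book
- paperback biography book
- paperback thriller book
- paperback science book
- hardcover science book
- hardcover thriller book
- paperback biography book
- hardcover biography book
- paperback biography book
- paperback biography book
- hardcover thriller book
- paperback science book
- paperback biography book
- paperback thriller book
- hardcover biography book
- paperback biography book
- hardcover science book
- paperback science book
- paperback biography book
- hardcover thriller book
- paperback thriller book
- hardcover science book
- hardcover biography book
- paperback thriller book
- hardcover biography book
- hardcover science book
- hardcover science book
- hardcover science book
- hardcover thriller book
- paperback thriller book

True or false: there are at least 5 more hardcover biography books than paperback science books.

|hardcover biography books| = 8.
|paperback science books| = 3.
The claim requires 8 − 3 = 5 ≥ 5, which holds.

True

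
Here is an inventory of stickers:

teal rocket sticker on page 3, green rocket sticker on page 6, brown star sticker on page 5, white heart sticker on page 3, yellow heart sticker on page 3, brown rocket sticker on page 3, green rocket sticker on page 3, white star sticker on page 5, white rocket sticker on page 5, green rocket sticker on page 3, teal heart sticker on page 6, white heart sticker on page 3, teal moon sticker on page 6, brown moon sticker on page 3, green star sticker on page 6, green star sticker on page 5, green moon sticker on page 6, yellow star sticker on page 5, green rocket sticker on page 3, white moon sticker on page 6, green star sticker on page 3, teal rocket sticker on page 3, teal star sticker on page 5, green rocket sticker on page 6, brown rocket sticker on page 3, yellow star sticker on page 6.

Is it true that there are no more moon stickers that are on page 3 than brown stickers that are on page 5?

|moon stickers on page 3| = 1.
|brown stickers on page 5| = 1.
The claim requires 1 ≤ 1, which holds.

True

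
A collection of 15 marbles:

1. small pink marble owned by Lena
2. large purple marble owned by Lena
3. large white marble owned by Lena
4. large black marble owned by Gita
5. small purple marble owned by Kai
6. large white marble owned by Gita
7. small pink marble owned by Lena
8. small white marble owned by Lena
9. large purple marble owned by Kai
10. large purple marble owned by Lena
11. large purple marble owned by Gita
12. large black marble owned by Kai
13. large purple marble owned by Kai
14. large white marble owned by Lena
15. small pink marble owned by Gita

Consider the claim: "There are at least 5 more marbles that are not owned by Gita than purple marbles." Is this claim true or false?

|marbles that are not owned by Gita| = 11.
|purple marbles| = 6.
The claim requires 11 − 6 = 5 ≥ 5, which holds.

True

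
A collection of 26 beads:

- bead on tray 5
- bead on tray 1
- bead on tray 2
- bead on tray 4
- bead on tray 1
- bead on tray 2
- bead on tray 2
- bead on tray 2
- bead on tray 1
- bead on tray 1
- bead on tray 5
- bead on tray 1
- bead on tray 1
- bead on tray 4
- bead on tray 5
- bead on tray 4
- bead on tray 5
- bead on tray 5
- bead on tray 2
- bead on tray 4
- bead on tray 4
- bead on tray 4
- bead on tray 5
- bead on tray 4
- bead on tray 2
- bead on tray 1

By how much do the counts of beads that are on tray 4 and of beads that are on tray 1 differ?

beads on tray 4: 7. beads on tray 1: 7.
|7 − 7| = 7 − 7 = 0.

0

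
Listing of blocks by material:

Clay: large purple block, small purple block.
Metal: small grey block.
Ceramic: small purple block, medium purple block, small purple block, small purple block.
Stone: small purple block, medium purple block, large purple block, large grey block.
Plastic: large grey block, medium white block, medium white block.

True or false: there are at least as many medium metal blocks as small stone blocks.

False

There are 0 medium metal blocks.
There is 1 small stone block.
The claim requires 0 ≥ 1, which does not hold.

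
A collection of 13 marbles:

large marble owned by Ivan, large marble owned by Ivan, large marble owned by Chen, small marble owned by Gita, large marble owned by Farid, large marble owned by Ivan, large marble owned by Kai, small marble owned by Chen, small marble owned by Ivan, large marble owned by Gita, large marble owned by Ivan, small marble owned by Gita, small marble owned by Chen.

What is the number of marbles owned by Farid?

1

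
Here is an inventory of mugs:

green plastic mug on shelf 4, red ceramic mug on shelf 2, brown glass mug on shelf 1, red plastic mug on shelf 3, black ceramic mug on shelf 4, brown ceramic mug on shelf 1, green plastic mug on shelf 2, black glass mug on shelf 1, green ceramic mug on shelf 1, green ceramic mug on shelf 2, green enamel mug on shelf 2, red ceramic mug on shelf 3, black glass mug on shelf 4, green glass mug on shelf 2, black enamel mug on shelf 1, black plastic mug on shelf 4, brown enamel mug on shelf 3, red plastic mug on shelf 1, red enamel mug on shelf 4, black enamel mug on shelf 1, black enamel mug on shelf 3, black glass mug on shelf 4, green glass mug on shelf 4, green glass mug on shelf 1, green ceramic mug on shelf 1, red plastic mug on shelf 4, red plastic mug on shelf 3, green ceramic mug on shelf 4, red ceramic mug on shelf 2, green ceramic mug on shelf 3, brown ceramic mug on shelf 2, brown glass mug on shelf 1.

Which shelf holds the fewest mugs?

shelf 3

Counts by shelf: shelf 1→10, shelf 4→9, shelf 2→7, shelf 3→6.
The minimum is 6, held uniquely by shelf 3.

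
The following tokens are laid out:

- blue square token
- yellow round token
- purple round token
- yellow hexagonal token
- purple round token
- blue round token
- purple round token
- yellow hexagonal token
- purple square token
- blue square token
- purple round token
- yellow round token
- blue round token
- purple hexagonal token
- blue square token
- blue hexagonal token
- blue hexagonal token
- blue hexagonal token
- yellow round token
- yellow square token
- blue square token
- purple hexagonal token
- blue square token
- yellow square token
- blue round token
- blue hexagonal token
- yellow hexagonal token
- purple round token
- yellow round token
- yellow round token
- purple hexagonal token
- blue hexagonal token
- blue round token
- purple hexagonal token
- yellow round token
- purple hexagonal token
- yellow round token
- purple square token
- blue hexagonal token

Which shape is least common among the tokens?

square

Counts by shape: round 16, hexagonal 14, square 9.
The minimum is 9, held uniquely by square.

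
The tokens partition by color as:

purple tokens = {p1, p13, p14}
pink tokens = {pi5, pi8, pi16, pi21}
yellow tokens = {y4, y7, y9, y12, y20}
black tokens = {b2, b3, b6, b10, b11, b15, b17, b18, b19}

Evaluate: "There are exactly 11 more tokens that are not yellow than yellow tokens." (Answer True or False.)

True

There are 16 tokens that are not yellow.
There are 5 yellow tokens.
The claim requires 16 − 5 (= 11) to equal 11, which holds.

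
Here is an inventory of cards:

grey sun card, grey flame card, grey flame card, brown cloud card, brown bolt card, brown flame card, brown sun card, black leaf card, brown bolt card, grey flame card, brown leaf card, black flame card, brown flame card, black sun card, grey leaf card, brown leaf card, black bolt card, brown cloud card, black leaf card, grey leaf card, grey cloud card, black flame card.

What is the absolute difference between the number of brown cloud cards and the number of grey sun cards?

1

brown cloud cards: 2. grey sun cards: 1.
|2 − 1| = 2 − 1 = 1.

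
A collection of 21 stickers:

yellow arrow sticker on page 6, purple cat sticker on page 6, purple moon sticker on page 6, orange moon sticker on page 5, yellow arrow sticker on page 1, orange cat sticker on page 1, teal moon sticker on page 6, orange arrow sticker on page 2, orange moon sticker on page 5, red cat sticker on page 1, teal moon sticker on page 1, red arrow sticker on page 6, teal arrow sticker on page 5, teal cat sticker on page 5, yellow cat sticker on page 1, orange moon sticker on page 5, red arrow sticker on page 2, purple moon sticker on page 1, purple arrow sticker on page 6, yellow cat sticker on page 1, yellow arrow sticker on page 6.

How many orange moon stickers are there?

3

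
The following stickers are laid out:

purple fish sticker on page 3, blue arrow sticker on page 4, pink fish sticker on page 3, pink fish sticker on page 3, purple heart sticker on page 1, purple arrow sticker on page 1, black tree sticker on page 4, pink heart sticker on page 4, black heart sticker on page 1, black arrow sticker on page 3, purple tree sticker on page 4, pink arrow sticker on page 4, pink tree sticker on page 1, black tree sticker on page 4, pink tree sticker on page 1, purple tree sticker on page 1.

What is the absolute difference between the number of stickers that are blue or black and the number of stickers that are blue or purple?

1

stickers that are blue or black: 5. stickers that are blue or purple: 6.
|5 − 6| = 6 − 5 = 1.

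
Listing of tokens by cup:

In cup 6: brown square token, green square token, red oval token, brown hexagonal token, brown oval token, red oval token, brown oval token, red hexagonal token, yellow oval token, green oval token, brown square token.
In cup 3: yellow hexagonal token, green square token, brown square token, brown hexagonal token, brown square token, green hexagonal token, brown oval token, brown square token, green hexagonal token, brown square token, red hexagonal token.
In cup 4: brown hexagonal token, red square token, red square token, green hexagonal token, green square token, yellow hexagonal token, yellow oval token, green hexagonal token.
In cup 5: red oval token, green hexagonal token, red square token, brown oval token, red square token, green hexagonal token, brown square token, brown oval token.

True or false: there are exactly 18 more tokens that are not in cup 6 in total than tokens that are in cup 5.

False

tokens that are not in cup 6: 27.
tokens in cup 5: 8.
The claim requires 27 − 8 (= 19) to equal 18, which does not hold.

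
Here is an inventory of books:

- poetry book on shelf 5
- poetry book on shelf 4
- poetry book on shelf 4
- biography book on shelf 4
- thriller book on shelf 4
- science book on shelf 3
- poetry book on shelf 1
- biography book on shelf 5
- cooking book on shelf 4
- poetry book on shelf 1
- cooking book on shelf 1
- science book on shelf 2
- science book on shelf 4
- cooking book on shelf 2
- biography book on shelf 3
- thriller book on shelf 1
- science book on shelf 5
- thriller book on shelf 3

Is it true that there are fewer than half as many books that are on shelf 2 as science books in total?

False

|books on shelf 2| = 2.
|science books| = 4.
The claim requires 2 × 2 = 4 < 4, which does not hold.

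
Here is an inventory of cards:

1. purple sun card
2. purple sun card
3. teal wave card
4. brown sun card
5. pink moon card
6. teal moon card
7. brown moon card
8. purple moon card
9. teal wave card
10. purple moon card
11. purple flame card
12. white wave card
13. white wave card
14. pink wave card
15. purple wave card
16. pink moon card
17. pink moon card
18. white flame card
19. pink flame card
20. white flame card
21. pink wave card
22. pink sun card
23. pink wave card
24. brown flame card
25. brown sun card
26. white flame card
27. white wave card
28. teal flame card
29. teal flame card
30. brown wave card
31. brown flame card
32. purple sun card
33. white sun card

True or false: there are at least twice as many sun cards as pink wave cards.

|sun cards| = 7.
|pink wave cards| = 3.
The claim requires 7 ≥ 2 × 3 = 6, which holds.

True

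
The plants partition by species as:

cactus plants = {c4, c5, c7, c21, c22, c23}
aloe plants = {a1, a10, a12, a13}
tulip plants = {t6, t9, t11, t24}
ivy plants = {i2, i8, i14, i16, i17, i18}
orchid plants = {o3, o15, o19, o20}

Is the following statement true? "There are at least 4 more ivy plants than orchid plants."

|ivy plants| = 6.
|orchid plants| = 4.
The claim requires 6 − 4 = 2 ≥ 4, which does not hold.

False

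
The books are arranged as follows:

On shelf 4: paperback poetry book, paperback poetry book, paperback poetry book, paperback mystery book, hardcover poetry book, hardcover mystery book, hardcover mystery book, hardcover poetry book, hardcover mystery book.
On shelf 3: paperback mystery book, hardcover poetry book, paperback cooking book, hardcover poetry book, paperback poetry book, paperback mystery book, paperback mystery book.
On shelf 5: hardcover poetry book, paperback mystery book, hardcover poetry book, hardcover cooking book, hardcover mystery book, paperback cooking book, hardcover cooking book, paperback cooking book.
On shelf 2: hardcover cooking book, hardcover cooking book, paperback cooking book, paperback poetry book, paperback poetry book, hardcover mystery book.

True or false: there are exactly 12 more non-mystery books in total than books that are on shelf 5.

True

non-mystery books: 20.
books on shelf 5: 8.
The claim requires 20 − 8 (= 12) to equal 12, which holds.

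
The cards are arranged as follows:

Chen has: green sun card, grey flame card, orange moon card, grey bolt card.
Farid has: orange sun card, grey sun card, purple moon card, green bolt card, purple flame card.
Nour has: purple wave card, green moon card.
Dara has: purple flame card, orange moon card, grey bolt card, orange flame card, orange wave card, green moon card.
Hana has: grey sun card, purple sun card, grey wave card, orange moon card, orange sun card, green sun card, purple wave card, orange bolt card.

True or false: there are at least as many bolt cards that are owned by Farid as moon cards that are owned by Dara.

False

Count of bolt cards owned by Farid: 1.
Count of moon cards owned by Dara: 2.
The claim requires 1 ≥ 2, which does not hold.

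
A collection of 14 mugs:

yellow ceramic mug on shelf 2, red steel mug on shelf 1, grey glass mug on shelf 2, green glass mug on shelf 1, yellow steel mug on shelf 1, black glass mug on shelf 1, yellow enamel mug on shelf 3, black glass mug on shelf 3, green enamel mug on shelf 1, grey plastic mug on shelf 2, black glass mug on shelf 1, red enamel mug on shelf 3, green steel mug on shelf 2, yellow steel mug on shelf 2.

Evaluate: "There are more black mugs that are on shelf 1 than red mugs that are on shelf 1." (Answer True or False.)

black mugs on shelf 1: 2.
red mugs on shelf 1: 1.
The claim requires 2 > 1, which holds.

True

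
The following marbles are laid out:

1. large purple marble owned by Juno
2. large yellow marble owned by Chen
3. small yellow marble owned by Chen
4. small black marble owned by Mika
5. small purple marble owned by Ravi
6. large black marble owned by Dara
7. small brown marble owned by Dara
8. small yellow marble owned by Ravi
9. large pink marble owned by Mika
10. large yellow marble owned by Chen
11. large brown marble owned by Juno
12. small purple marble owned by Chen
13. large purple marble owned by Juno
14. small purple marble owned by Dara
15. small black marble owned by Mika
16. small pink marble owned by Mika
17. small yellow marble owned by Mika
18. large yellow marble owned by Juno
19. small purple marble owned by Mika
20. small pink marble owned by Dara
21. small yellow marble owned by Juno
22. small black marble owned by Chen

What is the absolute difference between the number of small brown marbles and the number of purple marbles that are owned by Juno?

1

small brown marbles: 1. purple marbles owned by Juno: 2.
|1 − 2| = 2 − 1 = 1.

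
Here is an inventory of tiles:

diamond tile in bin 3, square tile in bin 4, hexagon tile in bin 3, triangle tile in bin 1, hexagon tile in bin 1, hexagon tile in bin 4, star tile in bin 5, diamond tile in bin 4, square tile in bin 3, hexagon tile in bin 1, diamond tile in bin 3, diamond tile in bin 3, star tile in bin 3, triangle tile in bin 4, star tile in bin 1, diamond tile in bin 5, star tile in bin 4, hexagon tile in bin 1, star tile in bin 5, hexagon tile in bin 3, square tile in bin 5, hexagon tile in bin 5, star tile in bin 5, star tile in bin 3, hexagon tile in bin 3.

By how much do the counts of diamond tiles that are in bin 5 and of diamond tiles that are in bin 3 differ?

2

diamond tiles in bin 5: 1. diamond tiles in bin 3: 3.
|1 − 3| = 3 − 1 = 2.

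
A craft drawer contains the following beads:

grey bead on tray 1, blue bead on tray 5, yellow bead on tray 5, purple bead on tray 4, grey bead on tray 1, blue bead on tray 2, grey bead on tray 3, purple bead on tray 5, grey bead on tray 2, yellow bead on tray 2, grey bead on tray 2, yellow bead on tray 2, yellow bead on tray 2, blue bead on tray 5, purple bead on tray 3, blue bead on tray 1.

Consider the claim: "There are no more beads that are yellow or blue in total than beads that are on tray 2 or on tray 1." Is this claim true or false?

True

|beads that are yellow or blue| = 8.
|beads on tray 2 or on tray 1| = 9.
The claim requires 8 ≤ 9, which holds.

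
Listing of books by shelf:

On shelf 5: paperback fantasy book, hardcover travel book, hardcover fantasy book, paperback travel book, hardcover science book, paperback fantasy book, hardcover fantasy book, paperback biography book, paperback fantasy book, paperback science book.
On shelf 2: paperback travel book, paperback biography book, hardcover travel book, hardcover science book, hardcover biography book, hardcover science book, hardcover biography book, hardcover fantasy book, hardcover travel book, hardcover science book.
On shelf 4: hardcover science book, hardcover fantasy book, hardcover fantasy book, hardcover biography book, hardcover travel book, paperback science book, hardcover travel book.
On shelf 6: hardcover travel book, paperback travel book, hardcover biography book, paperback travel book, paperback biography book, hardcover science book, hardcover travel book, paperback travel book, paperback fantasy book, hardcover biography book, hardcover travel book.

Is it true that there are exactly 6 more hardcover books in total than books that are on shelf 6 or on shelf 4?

There are 24 hardcover books.
There are 18 books on shelf 6 or on shelf 4.
The claim requires 24 − 18 (= 6) to equal 6, which holds.

True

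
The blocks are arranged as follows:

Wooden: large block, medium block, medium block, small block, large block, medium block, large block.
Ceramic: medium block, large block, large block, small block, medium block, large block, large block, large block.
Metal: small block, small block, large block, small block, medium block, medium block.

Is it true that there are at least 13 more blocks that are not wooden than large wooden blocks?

False

There are 14 blocks that are not wooden.
There are 3 large wooden blocks.
The claim requires 14 − 3 = 11 ≥ 13, which does not hold.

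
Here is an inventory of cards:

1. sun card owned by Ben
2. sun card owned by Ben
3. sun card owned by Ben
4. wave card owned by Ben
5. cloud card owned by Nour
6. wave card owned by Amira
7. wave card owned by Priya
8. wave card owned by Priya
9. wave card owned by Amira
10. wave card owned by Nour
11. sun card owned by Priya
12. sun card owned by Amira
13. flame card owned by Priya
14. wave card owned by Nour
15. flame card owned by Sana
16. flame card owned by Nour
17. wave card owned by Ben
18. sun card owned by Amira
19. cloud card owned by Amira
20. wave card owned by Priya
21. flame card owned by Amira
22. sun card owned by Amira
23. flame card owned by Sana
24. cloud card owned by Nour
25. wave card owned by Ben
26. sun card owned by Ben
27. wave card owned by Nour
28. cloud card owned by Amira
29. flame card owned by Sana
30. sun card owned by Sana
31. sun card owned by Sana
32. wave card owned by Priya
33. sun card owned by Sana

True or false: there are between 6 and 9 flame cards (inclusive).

flame cards: 6.
The claim requires 6 ≤ 6 ≤ 9, which holds.

True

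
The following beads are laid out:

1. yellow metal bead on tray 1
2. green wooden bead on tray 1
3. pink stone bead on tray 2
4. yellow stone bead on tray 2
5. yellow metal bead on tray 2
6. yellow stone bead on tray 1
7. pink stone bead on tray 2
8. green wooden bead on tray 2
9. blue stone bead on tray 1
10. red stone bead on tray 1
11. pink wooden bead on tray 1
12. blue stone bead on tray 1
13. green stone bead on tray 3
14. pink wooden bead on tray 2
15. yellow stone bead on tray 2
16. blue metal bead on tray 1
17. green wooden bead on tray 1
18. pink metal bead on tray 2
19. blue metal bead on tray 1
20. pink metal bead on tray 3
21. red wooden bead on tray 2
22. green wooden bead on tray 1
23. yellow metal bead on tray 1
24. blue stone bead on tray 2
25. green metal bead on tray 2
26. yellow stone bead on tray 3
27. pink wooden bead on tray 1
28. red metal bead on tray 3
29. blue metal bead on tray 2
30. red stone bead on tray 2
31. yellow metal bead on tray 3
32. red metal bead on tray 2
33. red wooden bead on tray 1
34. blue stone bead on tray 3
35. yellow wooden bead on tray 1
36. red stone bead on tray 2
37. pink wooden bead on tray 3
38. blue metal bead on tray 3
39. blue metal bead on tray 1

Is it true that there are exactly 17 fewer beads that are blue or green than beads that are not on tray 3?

There are 15 beads that are blue or green.
There are 31 beads that are not on tray 3.
The claim requires 31 − 15 (= 16) to equal 17, which does not hold.

False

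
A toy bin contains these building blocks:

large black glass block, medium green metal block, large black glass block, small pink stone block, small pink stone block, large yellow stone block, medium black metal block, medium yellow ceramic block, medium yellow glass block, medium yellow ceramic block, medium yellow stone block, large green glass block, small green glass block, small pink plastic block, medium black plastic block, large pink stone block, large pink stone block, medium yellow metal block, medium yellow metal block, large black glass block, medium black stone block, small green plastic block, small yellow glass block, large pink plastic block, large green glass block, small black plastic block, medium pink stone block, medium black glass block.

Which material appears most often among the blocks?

glass

Counts by material: glass 9, stone 8, plastic 5, metal 4, ceramic 2.
The maximum is 9, held uniquely by glass.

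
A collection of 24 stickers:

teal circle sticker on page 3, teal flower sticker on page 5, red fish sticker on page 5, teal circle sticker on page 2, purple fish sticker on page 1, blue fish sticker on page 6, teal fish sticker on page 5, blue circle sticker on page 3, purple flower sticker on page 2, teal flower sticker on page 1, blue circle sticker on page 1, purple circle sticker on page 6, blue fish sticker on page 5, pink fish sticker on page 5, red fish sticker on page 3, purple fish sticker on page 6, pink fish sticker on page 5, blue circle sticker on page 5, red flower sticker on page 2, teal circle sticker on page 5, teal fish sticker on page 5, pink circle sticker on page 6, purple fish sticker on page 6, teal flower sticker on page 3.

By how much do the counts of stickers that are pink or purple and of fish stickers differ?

stickers that are pink or purple: 8. fish stickers: 11.
|8 − 11| = 11 − 8 = 3.

3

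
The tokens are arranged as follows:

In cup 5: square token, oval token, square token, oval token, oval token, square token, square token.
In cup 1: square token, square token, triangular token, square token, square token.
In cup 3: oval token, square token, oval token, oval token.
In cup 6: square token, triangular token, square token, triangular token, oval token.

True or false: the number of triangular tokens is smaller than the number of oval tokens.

|triangular tokens| = 3.
|oval tokens| = 7.
The claim requires 3 < 7, which holds.

True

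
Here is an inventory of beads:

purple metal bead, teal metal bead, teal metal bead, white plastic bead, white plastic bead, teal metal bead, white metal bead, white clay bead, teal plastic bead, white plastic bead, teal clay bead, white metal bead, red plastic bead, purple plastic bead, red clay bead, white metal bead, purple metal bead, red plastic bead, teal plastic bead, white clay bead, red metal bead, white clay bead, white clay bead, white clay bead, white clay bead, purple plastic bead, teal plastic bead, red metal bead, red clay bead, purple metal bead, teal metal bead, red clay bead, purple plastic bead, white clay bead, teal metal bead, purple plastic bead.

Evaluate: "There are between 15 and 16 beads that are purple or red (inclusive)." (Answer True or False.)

False

There are 14 beads that are purple or red.
The claim requires 15 ≤ 14 ≤ 16, which does not hold.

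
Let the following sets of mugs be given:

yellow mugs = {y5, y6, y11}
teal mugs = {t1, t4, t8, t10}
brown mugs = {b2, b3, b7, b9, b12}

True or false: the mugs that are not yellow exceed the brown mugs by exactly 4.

mugs that are not yellow: 9.
brown mugs: 5.
The claim requires 9 − 5 (= 4) to equal 4, which holds.

True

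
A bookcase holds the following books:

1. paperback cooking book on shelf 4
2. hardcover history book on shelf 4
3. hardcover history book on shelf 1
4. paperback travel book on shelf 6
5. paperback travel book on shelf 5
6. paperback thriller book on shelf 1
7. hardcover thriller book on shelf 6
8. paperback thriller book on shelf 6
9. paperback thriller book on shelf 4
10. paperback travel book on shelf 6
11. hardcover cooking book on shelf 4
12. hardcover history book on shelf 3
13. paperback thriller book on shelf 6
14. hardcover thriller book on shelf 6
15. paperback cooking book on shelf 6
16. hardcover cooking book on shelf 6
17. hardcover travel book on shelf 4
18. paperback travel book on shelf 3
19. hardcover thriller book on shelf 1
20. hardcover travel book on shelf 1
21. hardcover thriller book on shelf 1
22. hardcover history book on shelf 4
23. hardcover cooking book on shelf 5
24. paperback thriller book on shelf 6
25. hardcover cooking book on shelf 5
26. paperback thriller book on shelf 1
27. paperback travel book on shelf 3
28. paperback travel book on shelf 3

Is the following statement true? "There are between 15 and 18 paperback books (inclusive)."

False

There are 14 paperback books.
The claim requires 15 ≤ 14 ≤ 18, which does not hold.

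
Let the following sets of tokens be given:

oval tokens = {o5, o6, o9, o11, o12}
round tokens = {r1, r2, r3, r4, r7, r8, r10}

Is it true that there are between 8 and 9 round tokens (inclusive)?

round tokens: 7.
The claim requires 8 ≤ 7 ≤ 9, which does not hold.

False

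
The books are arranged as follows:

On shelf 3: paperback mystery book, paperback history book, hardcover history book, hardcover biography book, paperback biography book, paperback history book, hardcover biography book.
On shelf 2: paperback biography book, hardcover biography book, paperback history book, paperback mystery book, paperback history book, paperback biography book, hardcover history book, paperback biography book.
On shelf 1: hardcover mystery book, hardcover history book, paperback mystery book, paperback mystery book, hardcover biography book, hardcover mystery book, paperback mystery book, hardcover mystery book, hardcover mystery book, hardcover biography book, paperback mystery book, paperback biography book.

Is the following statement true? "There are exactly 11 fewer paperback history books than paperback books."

|paperback history books| = 4.
|paperback books| = 15.
The claim requires 15 − 4 (= 11) to equal 11, which holds.

True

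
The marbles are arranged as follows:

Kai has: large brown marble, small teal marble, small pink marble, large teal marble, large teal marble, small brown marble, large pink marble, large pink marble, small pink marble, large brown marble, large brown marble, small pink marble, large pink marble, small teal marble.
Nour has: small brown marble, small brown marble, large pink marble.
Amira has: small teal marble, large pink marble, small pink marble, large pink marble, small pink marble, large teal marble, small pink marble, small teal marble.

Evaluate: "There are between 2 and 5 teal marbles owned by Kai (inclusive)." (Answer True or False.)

teal marbles owned by Kai: 4.
The claim requires 2 ≤ 4 ≤ 5, which holds.

True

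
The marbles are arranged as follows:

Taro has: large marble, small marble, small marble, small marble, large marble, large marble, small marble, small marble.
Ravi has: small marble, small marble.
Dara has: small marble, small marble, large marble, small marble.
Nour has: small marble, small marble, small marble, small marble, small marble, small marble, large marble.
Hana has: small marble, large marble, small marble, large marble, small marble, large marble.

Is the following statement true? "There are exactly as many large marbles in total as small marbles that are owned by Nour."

|large marbles| = 8.
|small marbles owned by Nour| = 6.
The claim requires 8 = 6, which does not hold.

False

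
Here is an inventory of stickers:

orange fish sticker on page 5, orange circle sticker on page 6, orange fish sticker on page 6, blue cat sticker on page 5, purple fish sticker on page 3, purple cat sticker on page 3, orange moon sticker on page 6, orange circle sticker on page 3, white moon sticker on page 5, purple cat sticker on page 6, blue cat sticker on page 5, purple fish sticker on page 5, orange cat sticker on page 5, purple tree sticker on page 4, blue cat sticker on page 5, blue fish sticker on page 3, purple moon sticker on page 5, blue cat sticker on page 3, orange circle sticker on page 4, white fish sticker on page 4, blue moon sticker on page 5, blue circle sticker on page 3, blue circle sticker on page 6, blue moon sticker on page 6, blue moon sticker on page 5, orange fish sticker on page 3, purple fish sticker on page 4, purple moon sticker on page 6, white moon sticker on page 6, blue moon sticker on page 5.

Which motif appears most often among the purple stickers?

fish

Counts by motif (restricted to purple stickers): fish 3, moon 2, cat 2, tree 1.
The maximum is 3, held uniquely by fish.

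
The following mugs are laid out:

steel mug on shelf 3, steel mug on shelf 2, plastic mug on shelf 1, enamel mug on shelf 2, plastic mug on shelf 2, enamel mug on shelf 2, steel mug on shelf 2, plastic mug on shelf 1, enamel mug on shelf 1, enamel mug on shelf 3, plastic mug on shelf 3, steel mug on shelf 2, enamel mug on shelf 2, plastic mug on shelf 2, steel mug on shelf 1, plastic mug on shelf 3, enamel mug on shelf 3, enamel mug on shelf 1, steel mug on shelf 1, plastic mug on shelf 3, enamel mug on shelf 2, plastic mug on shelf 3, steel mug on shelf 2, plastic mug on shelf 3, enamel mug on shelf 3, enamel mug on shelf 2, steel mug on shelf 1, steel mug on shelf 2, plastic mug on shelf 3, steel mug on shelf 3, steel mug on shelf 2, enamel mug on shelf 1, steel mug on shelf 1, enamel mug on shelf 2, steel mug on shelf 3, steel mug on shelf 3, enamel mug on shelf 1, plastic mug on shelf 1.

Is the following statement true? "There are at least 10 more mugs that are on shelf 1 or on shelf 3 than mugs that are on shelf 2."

mugs on shelf 1 or on shelf 3: 24.
mugs on shelf 2: 14.
The claim requires 24 − 14 = 10 ≥ 10, which holds.

True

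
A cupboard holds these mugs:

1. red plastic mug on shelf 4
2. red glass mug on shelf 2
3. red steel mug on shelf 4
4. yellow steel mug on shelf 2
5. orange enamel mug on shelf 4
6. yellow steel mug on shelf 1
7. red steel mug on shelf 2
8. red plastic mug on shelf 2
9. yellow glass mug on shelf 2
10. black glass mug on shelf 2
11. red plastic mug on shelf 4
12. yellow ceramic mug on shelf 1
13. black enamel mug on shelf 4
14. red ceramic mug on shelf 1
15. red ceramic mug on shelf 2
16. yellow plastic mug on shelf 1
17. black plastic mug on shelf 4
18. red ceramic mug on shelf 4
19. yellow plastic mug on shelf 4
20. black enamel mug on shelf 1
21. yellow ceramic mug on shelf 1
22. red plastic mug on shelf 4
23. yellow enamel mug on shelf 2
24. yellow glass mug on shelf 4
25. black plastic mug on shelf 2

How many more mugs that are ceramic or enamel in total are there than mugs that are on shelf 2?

0

mugs that are ceramic or enamel: 9.
mugs on shelf 2: 9.
9 − 9 = 0.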